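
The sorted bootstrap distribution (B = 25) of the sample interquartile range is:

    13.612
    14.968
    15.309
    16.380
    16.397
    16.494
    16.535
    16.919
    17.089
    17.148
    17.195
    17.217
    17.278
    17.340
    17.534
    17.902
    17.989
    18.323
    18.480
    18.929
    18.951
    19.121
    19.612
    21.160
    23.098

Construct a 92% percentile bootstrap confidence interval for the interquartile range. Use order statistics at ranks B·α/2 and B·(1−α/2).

(13.612, 21.160)

α = 0.08; lower rank = 25 × 0.040 = 1; upper rank = 25 × 0.960 = 24.
The 1st smallest replicate is 13.612; the 24th is 21.160.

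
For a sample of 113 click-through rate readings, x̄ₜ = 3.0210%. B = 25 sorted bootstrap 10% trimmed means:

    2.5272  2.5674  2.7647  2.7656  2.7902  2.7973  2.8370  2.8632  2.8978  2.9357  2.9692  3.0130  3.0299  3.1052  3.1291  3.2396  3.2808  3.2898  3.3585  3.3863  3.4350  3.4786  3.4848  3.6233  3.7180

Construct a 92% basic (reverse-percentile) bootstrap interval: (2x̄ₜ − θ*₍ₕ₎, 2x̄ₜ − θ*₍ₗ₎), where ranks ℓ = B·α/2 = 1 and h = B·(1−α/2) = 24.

Percentile endpoints at ranks 1 and 24: θ*₍1₎ = 2.5272, θ*₍24₎ = 3.6233.
Basic interval reflects these around x̄ₜ:
  lower = 2 × 3.0210 − 3.6233 = 2.4187
  upper = 2 × 3.0210 − 2.5272 = 3.5148

(2.4187, 3.5148)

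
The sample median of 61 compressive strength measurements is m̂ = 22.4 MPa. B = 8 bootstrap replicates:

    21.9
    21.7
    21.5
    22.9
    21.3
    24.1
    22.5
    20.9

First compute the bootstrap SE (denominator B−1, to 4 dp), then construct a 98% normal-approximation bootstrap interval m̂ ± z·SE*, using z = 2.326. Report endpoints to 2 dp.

Mean of replicates = 22.1000; sum of squared deviations = 7.4400; SE* = √(7.4400/7) = 1.0309
Margin = 2.326 × 1.0309 = 2.398
Interval: 22.4 ± 2.398

(20.00, 24.80)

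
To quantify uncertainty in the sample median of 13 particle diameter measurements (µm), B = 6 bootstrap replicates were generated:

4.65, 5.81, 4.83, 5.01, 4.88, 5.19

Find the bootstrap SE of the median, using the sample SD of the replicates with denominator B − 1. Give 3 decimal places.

Bootstrap SE is the standard deviation of the 6 replicate medians.
Mean of replicates: (4.65 + 5.81 + 4.83 + 5.01 + 4.88 + 5.19) / 6 = 30.3700 / 6 = 5.0617
Sum of squared deviations: (−0.4117)² + (+0.7483)² + (−0.2317)² + (−0.0517)² + (−0.1817)² + (+0.1283)² = 0.8353
Variance = 0.8353 / 5 = 0.1671
SE* = √0.1671

SE* = 0.409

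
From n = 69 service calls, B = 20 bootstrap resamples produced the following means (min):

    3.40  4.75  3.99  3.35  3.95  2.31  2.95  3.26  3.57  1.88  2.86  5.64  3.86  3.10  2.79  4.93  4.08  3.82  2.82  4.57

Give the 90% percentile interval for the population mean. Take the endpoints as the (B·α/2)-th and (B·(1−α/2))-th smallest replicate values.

(1.88, 4.93)

Sorted replicates: 1.88, 2.31, 2.79, 2.82, 2.86, 2.95, 3.10, 3.26, 3.35, 3.40, 3.57, 3.82, 3.86, 3.95, 3.99, 4.08, 4.57, 4.75, 4.93, 5.64
α = 0.10; lower rank = 20 × 0.050 = 1; upper rank = 20 × 0.950 = 19.
The 1st smallest replicate is 1.88; the 19th is 4.93.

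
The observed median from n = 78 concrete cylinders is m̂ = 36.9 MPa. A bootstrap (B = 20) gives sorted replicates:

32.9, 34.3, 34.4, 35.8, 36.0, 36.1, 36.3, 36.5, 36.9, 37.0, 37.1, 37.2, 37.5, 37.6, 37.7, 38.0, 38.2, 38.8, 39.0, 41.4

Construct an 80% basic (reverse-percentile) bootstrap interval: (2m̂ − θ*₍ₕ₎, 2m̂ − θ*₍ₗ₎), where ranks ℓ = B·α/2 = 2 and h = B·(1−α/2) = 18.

Percentile endpoints at ranks 2 and 18: θ*₍2₎ = 34.3, θ*₍18₎ = 38.8.
Basic interval reflects these around m̂:
  lower = 2 × 36.9 − 38.8 = 35.0
  upper = 2 × 36.9 − 34.3 = 39.5

(35.0, 39.5)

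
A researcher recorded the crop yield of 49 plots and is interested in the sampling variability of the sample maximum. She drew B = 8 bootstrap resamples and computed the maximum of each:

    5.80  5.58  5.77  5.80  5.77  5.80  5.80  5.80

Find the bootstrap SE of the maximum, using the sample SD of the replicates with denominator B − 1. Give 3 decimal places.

Bootstrap SE is the standard deviation of the 8 replicate maximums.
Mean of replicates: (5.80 + 5.58 + 5.77 + 5.80 + 5.77 + 5.80 + 5.80 + 5.80) / 8 = 46.1200 / 8 = 5.7650
Sum of squared deviations: (+0.0350)² + (−0.1850)² + (+0.0050)² + (+0.0350)² + (+0.0050)² + (+0.0350)² + (+0.0350)² + (+0.0350)² = 0.0404
Variance = 0.0404 / 7 = 0.0058
SE* = √0.0058

SE* = 0.076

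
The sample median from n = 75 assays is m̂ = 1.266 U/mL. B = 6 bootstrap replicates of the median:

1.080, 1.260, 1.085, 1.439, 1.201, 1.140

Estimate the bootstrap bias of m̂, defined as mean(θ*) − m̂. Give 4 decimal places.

bias = −0.0652

mean(θ*) = (1.080 + 1.260 + 1.085 + 1.439 + 1.201 + 1.140) / 6 = 1.20083
bias = 1.20083 − 1.266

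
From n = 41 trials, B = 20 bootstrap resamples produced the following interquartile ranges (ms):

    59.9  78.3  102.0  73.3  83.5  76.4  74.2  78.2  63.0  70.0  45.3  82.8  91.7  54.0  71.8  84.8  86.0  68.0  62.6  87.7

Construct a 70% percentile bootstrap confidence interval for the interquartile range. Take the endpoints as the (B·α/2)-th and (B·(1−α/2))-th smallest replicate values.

(59.9, 86.0)

Sorted replicates: 45.3, 54.0, 59.9, 62.6, 63.0, 68.0, 70.0, 71.8, 73.3, 74.2, 76.4, 78.2, 78.3, 82.8, 83.5, 84.8, 86.0, 87.7, 91.7, 102.0
α = 0.30; lower rank = 20 × 0.150 = 3; upper rank = 20 × 0.850 = 17.
The 3rd smallest replicate is 59.9; the 17th is 86.0.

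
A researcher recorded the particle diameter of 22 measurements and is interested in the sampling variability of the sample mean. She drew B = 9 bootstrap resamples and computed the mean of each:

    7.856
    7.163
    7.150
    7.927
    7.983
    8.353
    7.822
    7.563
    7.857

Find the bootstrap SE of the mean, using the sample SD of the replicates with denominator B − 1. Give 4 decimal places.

Bootstrap SE is the standard deviation of the 9 replicate means.
Mean of replicates: (7.856 + 7.163 + 7.150 + 7.927 + 7.983 + 8.353 + 7.822 + 7.563 + 7.857) / 9 = 69.67400 / 9 = 7.74156
Sum of squared deviations: (+0.11444)² + (−0.57856)² + (−0.59156)² + (+0.18544)² + (+0.24144)² + (+0.61144)² + (+0.08044)² + (−0.17856)² + (+0.11544)² = 1.21599
Variance = 1.21599 / 8 = 0.15200
SE* = √0.15200

SE* = 0.3899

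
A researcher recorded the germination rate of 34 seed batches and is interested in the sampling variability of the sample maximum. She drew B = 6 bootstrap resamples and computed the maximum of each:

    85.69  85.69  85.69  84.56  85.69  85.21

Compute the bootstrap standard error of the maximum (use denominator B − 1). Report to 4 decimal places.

Bootstrap SE is the standard deviation of the 6 replicate maximums.
Mean of replicates: (85.69 + 85.69 + 85.69 + 84.56 + 85.69 + 85.21) / 6 = 512.53000 / 6 = 85.42167
Sum of squared deviations: (+0.26833)² + (+0.26833)² + (+0.26833)² + (−0.86167)² + (+0.26833)² + (−0.21167)² = 1.07528
Variance = 1.07528 / 5 = 0.21506
SE* = √0.21506

SE* = 0.4637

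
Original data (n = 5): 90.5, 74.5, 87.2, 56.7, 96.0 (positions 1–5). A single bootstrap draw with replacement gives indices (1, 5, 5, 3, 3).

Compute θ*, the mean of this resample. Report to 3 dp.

θ* = 91.380

Resample values: 90.5, 96.0, 96.0, 87.2, 87.2.
Mean = (90.5 + 96.0 + 96.0 + 87.2 + 87.2) / 5 = 456.90 / 5 = 91.380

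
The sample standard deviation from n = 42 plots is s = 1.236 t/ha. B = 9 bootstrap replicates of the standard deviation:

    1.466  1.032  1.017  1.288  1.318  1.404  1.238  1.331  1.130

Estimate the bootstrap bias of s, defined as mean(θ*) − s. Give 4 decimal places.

bias = +0.0111

mean(θ*) = (1.466 + 1.032 + 1.017 + 1.288 + 1.318 + 1.404 + 1.238 + 1.331 + 1.130) / 9 = 1.24711
bias = 1.24711 − 1.236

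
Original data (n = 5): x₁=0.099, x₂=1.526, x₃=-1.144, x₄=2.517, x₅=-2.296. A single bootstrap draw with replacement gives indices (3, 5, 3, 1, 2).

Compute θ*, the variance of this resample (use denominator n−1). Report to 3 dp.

θ* = 2.119

Resample values: -1.144, -2.296, -1.144, 0.099, 1.526.
Mean = -0.5918; sum of squared deviations = 8.4764
s² = 8.4764 / 4 = 2.1191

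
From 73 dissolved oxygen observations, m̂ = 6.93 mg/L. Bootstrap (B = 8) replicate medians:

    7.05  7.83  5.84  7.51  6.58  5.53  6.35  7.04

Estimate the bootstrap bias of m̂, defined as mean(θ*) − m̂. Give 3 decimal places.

bias = −0.214

mean(θ*) = (7.05 + 7.83 + 5.84 + 7.51 + 6.58 + 5.53 + 6.35 + 7.04) / 8 = 6.7162
bias = 6.7162 − 6.93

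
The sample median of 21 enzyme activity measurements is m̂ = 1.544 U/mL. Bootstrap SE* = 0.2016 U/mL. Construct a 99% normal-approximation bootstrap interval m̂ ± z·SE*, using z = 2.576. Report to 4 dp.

(1.0247, 2.0633)

Margin = 2.576 × 0.2016 = 0.51932
Interval: 1.544 ± 0.51932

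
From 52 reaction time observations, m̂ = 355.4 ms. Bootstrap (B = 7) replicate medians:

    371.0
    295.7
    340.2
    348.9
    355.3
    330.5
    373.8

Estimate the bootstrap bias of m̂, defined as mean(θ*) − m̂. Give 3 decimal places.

bias = −10.343

mean(θ*) = (371.0 + 295.7 + 340.2 + 348.9 + 355.3 + 330.5 + 373.8) / 7 = 345.0571
bias = 345.0571 − 355.4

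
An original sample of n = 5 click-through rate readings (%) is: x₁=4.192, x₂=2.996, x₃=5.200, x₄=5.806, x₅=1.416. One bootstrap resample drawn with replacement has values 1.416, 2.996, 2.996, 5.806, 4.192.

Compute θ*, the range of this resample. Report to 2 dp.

θ* = 4.39

Range = 5.806 − 1.416 = 4.39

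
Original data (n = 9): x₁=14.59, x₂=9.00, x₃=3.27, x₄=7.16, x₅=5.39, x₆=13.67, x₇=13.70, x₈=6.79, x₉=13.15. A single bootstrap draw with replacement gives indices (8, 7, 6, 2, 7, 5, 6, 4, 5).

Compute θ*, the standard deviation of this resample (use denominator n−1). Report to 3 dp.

Resample values: 6.79, 13.70, 13.67, 9.00, 13.70, 5.39, 13.67, 7.16, 5.39.
Mean = 9.8300; sum of squared deviations = 115.9316
s² = 115.9316 / 8 = 14.4914
s = √14.4914 = 3.807

θ* = 3.807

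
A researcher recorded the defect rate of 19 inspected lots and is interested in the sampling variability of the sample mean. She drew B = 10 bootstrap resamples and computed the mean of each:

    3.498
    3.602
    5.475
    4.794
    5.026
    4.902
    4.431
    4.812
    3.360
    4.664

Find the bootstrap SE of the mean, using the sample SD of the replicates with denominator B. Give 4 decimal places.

SE* = 0.6852

Bootstrap SE is the standard deviation of the 10 replicate means.
Mean of replicates: (3.498 + 3.602 + 5.475 + 4.794 + 5.026 + 4.902 + 4.431 + 4.812 + 3.360 + 4.664) / 10 = 44.56400 / 10 = 4.45640
Sum of squared deviations: (−0.95840)² + (−0.85440)² + (+1.01860)² + (+0.33760)² + (+0.56960)² + (+0.44560)² + (−0.02540)² + (+0.35560)² + (−1.09640)² + (+0.20760)² = 4.69534
Variance = 4.69534 / 10 = 0.46953
SE* = √0.46953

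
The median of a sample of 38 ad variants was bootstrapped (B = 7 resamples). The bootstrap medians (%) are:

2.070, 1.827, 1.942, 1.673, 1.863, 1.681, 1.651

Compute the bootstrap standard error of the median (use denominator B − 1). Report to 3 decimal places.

SE* = 0.157

Bootstrap SE is the standard deviation of the 7 replicate medians.
Mean of replicates: (2.070 + 1.827 + 1.942 + 1.673 + 1.863 + 1.681 + 1.651) / 7 = 12.7070 / 7 = 1.8153
Sum of squared deviations: (+0.2547)² + (+0.0117)² + (+0.1267)² + (−0.1423)² + (+0.0477)² + (−0.1343)² + (−0.1643)² = 0.1486
Variance = 0.1486 / 6 = 0.0248
SE* = √0.0248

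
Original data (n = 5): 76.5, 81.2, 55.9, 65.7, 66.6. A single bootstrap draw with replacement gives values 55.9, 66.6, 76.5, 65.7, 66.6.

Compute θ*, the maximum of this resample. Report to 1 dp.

θ* = 76.5

Maximum = 76.5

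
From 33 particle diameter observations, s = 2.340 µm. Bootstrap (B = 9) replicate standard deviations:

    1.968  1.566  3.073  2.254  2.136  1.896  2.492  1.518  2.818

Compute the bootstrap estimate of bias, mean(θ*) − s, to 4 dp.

mean(θ*) = (1.968 + 1.566 + 3.073 + 2.254 + 2.136 + 1.896 + 2.492 + 1.518 + 2.818) / 9 = 2.19122
bias = 2.19122 − 2.340

bias = −0.1488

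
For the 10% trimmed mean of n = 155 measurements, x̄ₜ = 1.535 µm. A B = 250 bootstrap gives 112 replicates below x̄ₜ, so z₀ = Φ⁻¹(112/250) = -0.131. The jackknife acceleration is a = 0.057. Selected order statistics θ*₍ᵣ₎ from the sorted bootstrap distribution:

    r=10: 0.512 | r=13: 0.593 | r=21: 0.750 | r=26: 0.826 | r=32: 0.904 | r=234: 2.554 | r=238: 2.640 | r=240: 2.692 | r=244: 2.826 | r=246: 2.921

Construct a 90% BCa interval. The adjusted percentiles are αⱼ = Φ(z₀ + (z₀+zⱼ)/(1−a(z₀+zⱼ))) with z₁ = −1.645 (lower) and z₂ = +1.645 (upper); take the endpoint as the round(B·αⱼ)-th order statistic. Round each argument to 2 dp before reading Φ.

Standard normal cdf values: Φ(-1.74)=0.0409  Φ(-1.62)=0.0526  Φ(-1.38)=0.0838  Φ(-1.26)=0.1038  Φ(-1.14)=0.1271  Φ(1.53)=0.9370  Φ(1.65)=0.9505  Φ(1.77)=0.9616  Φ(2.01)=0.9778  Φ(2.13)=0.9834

(0.512, 2.554)

Lower: z₀ + z₁ = -0.131 + (-1.645) = -1.776; 1 − a(z₀+z₁) = 1 − (0.057)(-1.776) = 1.1012; argument = -0.131 + (-1.776)/1.1012 = -1.7437 → -1.74.
α₁ = Φ(-1.74) = 0.0409; rank = round(250 × 0.0409) = 10; θ*₍10₎ = 0.512.
Upper: z₀ + z₂ = 1.514; 1 − a(z₀+z₂) = 0.9137; argument = 1.5260 → 1.53; α₂ = 0.9370; rank = 234; θ*₍234₎ = 2.554.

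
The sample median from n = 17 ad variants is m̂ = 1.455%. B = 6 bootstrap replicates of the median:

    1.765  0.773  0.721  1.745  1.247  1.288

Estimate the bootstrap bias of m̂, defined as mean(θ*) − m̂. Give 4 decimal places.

mean(θ*) = (1.765 + 0.773 + 0.721 + 1.745 + 1.247 + 1.288) / 6 = 1.25650
bias = 1.25650 − 1.455

bias = −0.1985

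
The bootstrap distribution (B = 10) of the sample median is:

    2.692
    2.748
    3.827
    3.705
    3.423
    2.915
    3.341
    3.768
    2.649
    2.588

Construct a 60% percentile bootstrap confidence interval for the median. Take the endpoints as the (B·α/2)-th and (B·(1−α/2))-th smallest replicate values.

(2.649, 3.705)

Sorted replicates: 2.588, 2.649, 2.692, 2.748, 2.915, 3.341, 3.423, 3.705, 3.768, 3.827
α = 0.40; lower rank = 10 × 0.200 = 2; upper rank = 10 × 0.800 = 8.
The 2nd smallest replicate is 2.649; the 8th is 3.705.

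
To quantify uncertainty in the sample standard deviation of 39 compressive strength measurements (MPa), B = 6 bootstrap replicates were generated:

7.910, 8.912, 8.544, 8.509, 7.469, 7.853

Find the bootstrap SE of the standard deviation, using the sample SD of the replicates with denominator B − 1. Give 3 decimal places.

SE* = 0.540

Bootstrap SE is the standard deviation of the 6 replicate standard deviations.
Mean of replicates: (7.910 + 8.912 + 8.544 + 8.509 + 7.469 + 7.853) / 6 = 49.1970 / 6 = 8.1995
Sum of squared deviations: (−0.2895)² + (+0.7125)² + (+0.3445)² + (+0.3095)² + (−0.7305)² + (−0.3465)² = 1.4596
Variance = 1.4596 / 5 = 0.2919
SE* = √0.2919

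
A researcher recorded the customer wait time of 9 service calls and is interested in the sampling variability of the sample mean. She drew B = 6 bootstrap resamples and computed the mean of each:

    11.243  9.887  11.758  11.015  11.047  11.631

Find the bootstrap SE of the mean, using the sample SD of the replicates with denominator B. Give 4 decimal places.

SE* = 0.6078

Bootstrap SE is the standard deviation of the 6 replicate means.
Mean of replicates: (11.243 + 9.887 + 11.758 + 11.015 + 11.047 + 11.631) / 6 = 66.58100 / 6 = 11.09683
Sum of squared deviations: (+0.14617)² + (−1.20983)² + (+0.66117)² + (−0.08183)² + (−0.04983)² + (+0.53417)² = 2.21672
Variance = 2.21672 / 6 = 0.36945
SE* = √0.36945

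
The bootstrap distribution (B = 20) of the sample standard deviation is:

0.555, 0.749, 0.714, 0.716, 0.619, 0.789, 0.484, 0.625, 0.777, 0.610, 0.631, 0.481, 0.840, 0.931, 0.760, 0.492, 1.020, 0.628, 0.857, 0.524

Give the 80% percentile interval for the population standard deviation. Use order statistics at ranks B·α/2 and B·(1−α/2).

(0.484, 0.857)

Sorted replicates: 0.481, 0.484, 0.492, 0.524, 0.555, 0.610, 0.619, 0.625, 0.628, 0.631, 0.714, 0.716, 0.749, 0.760, 0.777, 0.789, 0.840, 0.857, 0.931, 1.020
α = 0.20; lower rank = 20 × 0.100 = 2; upper rank = 20 × 0.900 = 18.
The 2nd smallest replicate is 0.484; the 18th is 0.857.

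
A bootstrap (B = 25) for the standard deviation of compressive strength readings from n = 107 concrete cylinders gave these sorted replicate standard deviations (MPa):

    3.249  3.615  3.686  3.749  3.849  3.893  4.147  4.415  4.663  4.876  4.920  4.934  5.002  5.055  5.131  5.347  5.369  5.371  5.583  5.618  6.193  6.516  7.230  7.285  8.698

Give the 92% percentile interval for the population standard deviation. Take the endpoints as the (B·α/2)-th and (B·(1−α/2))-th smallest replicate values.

α = 0.08; lower rank = 25 × 0.040 = 1; upper rank = 25 × 0.960 = 24.
The 1st smallest replicate is 3.249; the 24th is 7.285.

(3.249, 7.285)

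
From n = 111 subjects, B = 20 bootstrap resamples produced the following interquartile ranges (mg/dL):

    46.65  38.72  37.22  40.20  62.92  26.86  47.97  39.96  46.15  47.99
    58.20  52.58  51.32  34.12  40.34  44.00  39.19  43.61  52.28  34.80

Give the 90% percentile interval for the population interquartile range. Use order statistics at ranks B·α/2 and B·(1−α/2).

Sorted replicates: 26.86, 34.12, 34.80, 37.22, 38.72, 39.19, 39.96, 40.20, 40.34, 43.61, 44.00, 46.15, 46.65, 47.97, 47.99, 51.32, 52.28, 52.58, 58.20, 62.92
α = 0.10; lower rank = 20 × 0.050 = 1; upper rank = 20 × 0.950 = 19.
The 1st smallest replicate is 26.86; the 19th is 58.20.

(26.86, 58.20)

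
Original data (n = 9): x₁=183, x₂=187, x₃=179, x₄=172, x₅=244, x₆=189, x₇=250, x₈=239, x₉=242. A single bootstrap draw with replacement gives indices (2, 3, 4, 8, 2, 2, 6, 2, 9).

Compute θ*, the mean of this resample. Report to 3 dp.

Resample values: 187, 179, 172, 239, 187, 187, 189, 187, 242.
Mean = (187 + 179 + 172 + 239 + 187 + 187 + 189 + 187 + 242) / 9 = 1769.0 / 9 = 196.556

θ* = 196.556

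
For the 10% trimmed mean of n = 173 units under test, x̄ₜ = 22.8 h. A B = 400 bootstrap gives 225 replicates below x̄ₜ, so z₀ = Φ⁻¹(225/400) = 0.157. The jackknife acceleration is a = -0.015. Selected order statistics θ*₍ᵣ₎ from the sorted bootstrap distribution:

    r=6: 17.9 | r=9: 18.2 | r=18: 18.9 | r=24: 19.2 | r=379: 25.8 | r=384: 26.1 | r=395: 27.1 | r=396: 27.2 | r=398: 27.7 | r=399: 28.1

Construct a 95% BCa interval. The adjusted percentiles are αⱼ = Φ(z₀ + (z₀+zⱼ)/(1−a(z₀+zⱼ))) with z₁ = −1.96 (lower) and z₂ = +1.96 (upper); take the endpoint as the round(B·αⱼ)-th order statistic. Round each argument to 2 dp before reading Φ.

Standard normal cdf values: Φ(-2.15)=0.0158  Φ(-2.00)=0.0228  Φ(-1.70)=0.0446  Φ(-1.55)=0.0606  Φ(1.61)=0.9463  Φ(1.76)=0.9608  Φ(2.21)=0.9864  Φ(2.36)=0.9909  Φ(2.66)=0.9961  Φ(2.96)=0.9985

Lower: z₀ + z₁ = 0.157 + (-1.960) = -1.803; 1 − a(z₀+z₁) = 1 − (-0.015)(-1.803) = 0.9730; argument = 0.157 + (-1.803)/0.9730 = -1.6961 → -1.70.
α₁ = Φ(-1.70) = 0.0446; rank = round(400 × 0.0446) = 18; θ*₍18₎ = 18.9.
Upper: z₀ + z₂ = 2.117; 1 − a(z₀+z₂) = 1.0318; argument = 2.2088 → 2.21; α₂ = 0.9864; rank = 395; θ*₍395₎ = 27.1.

(18.9, 27.1)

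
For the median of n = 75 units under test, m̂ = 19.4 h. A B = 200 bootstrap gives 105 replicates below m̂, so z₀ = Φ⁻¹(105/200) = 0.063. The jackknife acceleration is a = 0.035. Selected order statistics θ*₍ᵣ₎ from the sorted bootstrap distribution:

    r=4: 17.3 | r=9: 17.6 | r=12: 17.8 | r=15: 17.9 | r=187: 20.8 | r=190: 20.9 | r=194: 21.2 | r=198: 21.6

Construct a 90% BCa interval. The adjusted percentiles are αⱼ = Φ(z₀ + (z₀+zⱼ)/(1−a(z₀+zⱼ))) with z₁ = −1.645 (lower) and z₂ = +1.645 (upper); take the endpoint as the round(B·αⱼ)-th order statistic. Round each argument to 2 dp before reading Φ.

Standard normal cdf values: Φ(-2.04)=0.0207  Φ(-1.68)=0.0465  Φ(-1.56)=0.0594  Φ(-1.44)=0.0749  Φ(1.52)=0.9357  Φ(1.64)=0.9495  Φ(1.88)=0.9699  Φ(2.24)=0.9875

Lower: z₀ + z₁ = 0.063 + (-1.645) = -1.582; 1 − a(z₀+z₁) = 1 − (0.035)(-1.582) = 1.0554; argument = 0.063 + (-1.582)/1.0554 = -1.4360 → -1.44.
α₁ = Φ(-1.44) = 0.0749; rank = round(200 × 0.0749) = 15; θ*₍15₎ = 17.9.
Upper: z₀ + z₂ = 1.708; 1 − a(z₀+z₂) = 0.9402; argument = 1.8796 → 1.88; α₂ = 0.9699; rank = 194; θ*₍194₎ = 21.2.

(17.9, 21.2)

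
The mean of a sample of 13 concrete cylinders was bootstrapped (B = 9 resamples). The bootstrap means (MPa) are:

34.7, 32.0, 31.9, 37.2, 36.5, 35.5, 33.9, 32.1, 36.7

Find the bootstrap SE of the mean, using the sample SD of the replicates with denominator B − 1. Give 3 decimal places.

SE* = 2.130

Bootstrap SE is the standard deviation of the 9 replicate means.
Mean of replicates: (34.7 + 32.0 + 31.9 + 37.2 + 36.5 + 35.5 + 33.9 + 32.1 + 36.7) / 9 = 310.5000 / 9 = 34.5000
Sum of squared deviations: (+0.2000)² + (−2.5000)² + (−2.6000)² + (+2.7000)² + (+2.0000)² + (+1.0000)² + (−0.6000)² + (−2.4000)² + (+2.2000)² = 36.3000
Variance = 36.3000 / 8 = 4.5375
SE* = √4.5375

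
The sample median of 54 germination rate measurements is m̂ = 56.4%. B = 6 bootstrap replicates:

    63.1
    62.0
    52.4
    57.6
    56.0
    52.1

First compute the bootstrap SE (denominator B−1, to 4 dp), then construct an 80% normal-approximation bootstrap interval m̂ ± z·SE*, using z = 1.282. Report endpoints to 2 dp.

Mean of replicates = 57.2000; sum of squared deviations = 108.5000; SE* = √(108.5000/5) = 4.6583
Margin = 1.282 × 4.6583 = 5.972
Interval: 56.4 ± 5.972

(50.43, 62.37)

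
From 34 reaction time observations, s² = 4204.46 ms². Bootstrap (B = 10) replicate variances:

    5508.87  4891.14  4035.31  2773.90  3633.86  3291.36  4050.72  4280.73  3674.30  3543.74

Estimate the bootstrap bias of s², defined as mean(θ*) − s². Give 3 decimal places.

bias = −236.067

mean(θ*) = (5508.87 + 4891.14 + 4035.31 + 2773.90 + 3633.86 + 3291.36 + 4050.72 + 4280.73 + 3674.30 + 3543.74) / 10 = 3968.3930
bias = 3968.3930 − 4204.46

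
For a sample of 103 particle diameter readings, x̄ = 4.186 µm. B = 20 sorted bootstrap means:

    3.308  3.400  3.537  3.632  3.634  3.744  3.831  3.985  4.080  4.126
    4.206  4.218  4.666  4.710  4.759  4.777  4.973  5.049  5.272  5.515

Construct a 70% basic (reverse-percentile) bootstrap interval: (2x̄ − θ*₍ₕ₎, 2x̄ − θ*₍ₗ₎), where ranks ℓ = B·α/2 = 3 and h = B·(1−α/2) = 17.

(3.399, 4.835)

Percentile endpoints at ranks 3 and 17: θ*₍3₎ = 3.537, θ*₍17₎ = 4.973.
Basic interval reflects these around x̄:
  lower = 2 × 4.186 − 4.973 = 3.399
  upper = 2 × 4.186 − 3.537 = 4.835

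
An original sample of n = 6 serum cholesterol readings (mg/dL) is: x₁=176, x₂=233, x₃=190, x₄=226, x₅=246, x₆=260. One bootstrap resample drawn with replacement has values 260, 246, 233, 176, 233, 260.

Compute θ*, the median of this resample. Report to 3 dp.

Sorted: 176, 233, 233, 246, 260, 260
Median = average of the two middle values = 239.500

θ* = 239.500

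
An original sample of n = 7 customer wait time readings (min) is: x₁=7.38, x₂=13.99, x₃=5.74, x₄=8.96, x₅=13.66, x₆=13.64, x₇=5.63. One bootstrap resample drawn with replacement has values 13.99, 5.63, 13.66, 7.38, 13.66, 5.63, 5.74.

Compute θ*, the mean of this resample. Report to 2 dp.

Mean = (13.99 + 5.63 + 13.66 + 7.38 + 13.66 + 5.63 + 5.74) / 7 = 65.690 / 7 = 9.38

θ* = 9.38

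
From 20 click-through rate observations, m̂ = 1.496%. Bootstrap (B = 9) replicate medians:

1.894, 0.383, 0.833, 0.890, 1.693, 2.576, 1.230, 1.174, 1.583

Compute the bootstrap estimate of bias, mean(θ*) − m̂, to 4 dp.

bias = −0.1342

mean(θ*) = (1.894 + 0.383 + 0.833 + 0.890 + 1.693 + 2.576 + 1.230 + 1.174 + 1.583) / 9 = 1.36178
bias = 1.36178 − 1.496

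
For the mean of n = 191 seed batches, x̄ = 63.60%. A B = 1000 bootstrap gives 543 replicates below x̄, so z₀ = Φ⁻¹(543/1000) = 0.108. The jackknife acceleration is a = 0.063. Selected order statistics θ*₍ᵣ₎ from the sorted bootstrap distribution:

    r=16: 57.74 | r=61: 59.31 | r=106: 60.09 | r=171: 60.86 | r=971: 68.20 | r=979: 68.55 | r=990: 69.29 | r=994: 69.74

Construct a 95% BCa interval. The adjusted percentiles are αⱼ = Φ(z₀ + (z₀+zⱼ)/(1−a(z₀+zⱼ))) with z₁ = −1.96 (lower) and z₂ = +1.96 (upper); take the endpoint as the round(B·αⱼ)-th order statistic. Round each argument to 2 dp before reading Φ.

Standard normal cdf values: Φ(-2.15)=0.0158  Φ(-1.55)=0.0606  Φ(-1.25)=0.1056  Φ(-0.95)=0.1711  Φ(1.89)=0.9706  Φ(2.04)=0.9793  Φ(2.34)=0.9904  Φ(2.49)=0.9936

(59.31, 69.74)

Lower: z₀ + z₁ = 0.108 + (-1.960) = -1.852; 1 − a(z₀+z₁) = 1 − (0.063)(-1.852) = 1.1167; argument = 0.108 + (-1.852)/1.1167 = -1.5505 → -1.55.
α₁ = Φ(-1.55) = 0.0606; rank = round(1000 × 0.0606) = 61; θ*₍61₎ = 59.31.
Upper: z₀ + z₂ = 2.068; 1 − a(z₀+z₂) = 0.8697; argument = 2.4858 → 2.49; α₂ = 0.9936; rank = 994; θ*₍994₎ = 69.74.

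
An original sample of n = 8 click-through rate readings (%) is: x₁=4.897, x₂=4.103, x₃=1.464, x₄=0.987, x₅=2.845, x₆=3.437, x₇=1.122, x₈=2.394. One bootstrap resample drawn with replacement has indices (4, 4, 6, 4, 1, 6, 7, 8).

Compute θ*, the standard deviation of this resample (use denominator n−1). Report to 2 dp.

Resample values: 0.987, 0.987, 3.437, 0.987, 4.897, 3.437, 1.122, 2.394.
Mean = 2.2810; sum of squared deviations = 15.8955
s² = 15.8955 / 7 = 2.2708
s = √2.2708 = 1.51

θ* = 1.51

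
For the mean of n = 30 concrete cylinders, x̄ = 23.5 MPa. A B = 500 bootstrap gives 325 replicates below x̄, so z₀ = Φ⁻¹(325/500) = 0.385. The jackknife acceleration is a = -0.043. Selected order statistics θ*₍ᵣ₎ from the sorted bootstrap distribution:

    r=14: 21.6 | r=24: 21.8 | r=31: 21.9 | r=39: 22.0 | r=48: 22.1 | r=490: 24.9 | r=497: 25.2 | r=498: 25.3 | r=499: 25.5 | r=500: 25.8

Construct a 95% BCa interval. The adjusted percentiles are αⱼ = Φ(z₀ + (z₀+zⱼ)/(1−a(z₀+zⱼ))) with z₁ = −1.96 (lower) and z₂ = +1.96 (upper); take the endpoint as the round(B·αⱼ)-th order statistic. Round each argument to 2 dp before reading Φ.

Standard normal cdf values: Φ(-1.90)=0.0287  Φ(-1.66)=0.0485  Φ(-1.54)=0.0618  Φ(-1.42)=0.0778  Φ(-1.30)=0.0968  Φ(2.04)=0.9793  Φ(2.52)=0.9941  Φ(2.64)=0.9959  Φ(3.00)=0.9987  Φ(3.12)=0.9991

(22.1, 25.2)

Lower: z₀ + z₁ = 0.385 + (-1.960) = -1.575; 1 − a(z₀+z₁) = 1 − (-0.043)(-1.575) = 0.9323; argument = 0.385 + (-1.575)/0.9323 = -1.3044 → -1.30.
α₁ = Φ(-1.30) = 0.0968; rank = round(500 × 0.0968) = 48; θ*₍48₎ = 22.1.
Upper: z₀ + z₂ = 2.345; 1 − a(z₀+z₂) = 1.1008; argument = 2.5152 → 2.52; α₂ = 0.9941; rank = 497; θ*₍497₎ = 25.2.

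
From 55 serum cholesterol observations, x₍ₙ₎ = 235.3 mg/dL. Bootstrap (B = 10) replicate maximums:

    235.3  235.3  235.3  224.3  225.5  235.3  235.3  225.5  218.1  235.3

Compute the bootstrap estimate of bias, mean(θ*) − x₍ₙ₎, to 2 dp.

mean(θ*) = (235.3 + 235.3 + 235.3 + 224.3 + 225.5 + 235.3 + 235.3 + 225.5 + 218.1 + 235.3) / 10 = 230.520
bias = 230.520 − 235.3

bias = −4.78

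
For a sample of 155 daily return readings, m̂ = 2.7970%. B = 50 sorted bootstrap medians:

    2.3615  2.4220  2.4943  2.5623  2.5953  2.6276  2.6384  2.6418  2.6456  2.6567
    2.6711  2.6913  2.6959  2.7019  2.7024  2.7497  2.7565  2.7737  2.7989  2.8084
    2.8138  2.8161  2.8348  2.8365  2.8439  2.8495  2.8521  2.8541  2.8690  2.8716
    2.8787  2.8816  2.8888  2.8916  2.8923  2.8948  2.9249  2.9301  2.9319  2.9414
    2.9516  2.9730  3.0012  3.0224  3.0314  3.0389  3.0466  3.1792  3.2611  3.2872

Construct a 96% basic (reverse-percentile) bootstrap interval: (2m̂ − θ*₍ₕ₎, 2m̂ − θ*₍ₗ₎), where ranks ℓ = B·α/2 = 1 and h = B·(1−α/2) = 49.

Percentile endpoints at ranks 1 and 49: θ*₍1₎ = 2.3615, θ*₍49₎ = 3.2611.
Basic interval reflects these around m̂:
  lower = 2 × 2.7970 − 3.2611 = 2.3329
  upper = 2 × 2.7970 − 2.3615 = 3.2325

(2.3329, 3.2325)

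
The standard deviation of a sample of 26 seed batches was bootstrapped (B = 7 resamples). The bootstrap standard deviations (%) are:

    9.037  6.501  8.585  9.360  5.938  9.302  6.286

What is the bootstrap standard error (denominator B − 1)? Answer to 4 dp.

Bootstrap SE is the standard deviation of the 7 replicate standard deviations.
Mean of replicates: (9.037 + 6.501 + 8.585 + 9.360 + 5.938 + 9.302 + 6.286) / 7 = 55.00900 / 7 = 7.85843
Sum of squared deviations: (+1.17857)² + (−1.35743)² + (+0.72657)² + (+1.50157)² + (−1.92043)² + (+1.44357)² + (−1.57243)² = 14.25874
Variance = 14.25874 / 6 = 2.37646
SE* = √2.37646

SE* = 1.5416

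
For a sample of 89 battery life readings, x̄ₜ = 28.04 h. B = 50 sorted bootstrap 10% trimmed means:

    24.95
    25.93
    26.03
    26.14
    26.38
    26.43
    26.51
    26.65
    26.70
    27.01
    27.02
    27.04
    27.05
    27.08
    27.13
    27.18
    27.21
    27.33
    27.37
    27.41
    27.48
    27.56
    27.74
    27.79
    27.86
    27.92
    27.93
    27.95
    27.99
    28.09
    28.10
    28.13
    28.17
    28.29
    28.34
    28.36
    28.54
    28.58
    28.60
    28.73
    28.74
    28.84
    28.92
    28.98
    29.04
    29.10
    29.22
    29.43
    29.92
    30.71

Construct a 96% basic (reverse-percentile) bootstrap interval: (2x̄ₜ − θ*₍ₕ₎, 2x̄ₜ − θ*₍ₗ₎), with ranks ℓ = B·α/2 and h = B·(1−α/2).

(26.16, 31.13)

Percentile endpoints at ranks 1 and 49: θ*₍1₎ = 24.95, θ*₍49₎ = 29.92.
Basic interval reflects these around x̄ₜ:
  lower = 2 × 28.04 − 29.92 = 26.16
  upper = 2 × 28.04 − 24.95 = 31.13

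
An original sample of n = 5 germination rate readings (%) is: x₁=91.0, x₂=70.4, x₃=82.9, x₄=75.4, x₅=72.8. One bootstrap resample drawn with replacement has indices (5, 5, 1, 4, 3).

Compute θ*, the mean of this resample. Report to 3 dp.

Resample values: 72.8, 72.8, 91.0, 75.4, 82.9.
Mean = (72.8 + 72.8 + 91.0 + 75.4 + 82.9) / 5 = 394.90 / 5 = 78.980

θ* = 78.980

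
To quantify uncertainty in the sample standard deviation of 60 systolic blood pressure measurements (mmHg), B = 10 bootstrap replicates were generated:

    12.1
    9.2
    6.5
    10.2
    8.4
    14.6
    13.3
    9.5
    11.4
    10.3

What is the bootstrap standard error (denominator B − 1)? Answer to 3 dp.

Bootstrap SE is the standard deviation of the 10 replicate standard deviations.
Mean of replicates: (12.1 + 9.2 + 6.5 + 10.2 + 8.4 + 14.6 + 13.3 + 9.5 + 11.4 + 10.3) / 10 = 105.5000 / 10 = 10.5500
Sum of squared deviations: (+1.5500)² + (−1.3500)² + (−4.0500)² + (−0.3500)² + (−2.1500)² + (+4.0500)² + (+2.7500)² + (−1.0500)² + (+0.8500)² + (−0.2500)² = 51.2250
Variance = 51.2250 / 9 = 5.6917
SE* = √5.6917

SE* = 2.386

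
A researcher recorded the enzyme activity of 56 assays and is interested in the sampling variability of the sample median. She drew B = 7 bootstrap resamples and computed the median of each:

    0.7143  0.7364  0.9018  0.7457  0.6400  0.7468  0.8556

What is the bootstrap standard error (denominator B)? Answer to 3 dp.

SE* = 0.082

Bootstrap SE is the standard deviation of the 7 replicate medians.
Mean of replicates: (0.7143 + 0.7364 + 0.9018 + 0.7457 + 0.6400 + 0.7468 + 0.8556) / 7 = 5.34060 / 7 = 0.76294
Sum of squared deviations: (−0.04864)² + (−0.02654)² + (+0.13886)² + (−0.01724)² + (−0.12294)² + (−0.01614)² + (+0.09266)² = 0.04661
Variance = 0.04661 / 7 = 0.00666
SE* = √0.00666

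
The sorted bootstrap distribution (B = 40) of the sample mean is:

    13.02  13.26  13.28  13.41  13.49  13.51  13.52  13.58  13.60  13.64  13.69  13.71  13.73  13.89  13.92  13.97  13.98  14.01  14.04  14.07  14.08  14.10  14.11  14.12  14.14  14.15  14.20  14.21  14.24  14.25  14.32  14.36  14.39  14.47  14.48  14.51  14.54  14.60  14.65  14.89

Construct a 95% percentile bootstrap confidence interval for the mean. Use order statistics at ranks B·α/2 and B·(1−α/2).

α = 0.05; lower rank = 40 × 0.025 = 1; upper rank = 40 × 0.975 = 39.
The 1st smallest replicate is 13.02; the 39th is 14.65.

(13.02, 14.65)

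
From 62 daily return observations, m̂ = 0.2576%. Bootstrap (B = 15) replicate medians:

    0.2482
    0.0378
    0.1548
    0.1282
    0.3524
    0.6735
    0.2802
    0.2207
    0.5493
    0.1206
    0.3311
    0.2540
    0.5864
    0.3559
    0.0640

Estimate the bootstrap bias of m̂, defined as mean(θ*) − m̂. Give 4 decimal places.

mean(θ*) = (0.2482 + 0.0378 + 0.1548 + 0.1282 + 0.3524 + 0.6735 + 0.2802 + 0.2207 + 0.5493 + 0.1206 + 0.3311 + 0.2540 + 0.5864 + 0.3559 + 0.0640) / 15 = 0.29047
bias = 0.29047 − 0.2576

bias = +0.0329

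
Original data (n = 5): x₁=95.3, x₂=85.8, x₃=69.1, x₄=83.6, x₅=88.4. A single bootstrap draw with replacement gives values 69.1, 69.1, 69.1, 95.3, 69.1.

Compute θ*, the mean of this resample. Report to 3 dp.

θ* = 74.340

Mean = (69.1 + 69.1 + 69.1 + 95.3 + 69.1) / 5 = 371.70 / 5 = 74.340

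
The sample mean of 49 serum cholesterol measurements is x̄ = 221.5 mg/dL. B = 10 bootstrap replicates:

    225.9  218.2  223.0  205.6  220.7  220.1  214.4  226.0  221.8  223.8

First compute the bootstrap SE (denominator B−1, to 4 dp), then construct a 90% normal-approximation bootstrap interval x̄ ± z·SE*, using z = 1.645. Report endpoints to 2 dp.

(211.39, 231.61)

Mean of replicates = 219.9500; sum of squared deviations = 339.9250; SE* = √(339.9250/9) = 6.1457
Margin = 1.645 × 6.1457 = 10.110
Interval: 221.5 ± 10.110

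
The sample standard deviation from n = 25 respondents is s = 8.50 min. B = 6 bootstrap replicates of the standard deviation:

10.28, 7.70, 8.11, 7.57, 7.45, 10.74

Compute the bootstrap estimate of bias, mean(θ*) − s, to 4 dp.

bias = +0.1417

mean(θ*) = (10.28 + 7.70 + 8.11 + 7.57 + 7.45 + 10.74) / 6 = 8.64167
bias = 8.64167 − 8.50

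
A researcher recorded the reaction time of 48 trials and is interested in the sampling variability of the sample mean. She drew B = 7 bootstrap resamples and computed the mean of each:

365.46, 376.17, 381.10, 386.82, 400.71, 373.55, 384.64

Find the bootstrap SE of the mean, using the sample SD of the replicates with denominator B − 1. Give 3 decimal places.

SE* = 11.222

Bootstrap SE is the standard deviation of the 7 replicate means.
Mean of replicates: (365.46 + 376.17 + 381.10 + 386.82 + 400.71 + 373.55 + 384.64) / 7 = 2668.4500 / 7 = 381.2071
Sum of squared deviations: (−15.7471)² + (−5.0371)² + (−0.1071)² + (+5.6129)² + (+19.5029)² + (−7.6571)² + (+3.4329)² = 755.6387
Variance = 755.6387 / 6 = 125.9398
SE* = √125.9398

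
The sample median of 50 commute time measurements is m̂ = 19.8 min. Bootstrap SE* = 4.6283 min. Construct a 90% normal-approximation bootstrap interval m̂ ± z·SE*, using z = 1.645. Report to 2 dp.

Margin = 1.645 × 4.6283 = 7.614
Interval: 19.8 ± 7.614

(12.19, 27.41)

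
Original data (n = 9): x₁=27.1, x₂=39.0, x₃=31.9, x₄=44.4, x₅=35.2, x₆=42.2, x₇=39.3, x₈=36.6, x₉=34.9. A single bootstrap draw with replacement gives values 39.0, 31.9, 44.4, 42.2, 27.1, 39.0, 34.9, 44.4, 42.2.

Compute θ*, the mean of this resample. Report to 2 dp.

Mean = (39.0 + 31.9 + 44.4 + 42.2 + 27.1 + 39.0 + 34.9 + 44.4 + 42.2) / 9 = 345.10 / 9 = 38.34

θ* = 38.34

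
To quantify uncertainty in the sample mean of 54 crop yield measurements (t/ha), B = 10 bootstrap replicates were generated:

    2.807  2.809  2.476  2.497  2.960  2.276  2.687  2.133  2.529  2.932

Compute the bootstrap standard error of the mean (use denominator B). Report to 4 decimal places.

SE* = 0.2621

Bootstrap SE is the standard deviation of the 10 replicate means.
Mean of replicates: (2.807 + 2.809 + 2.476 + 2.497 + 2.960 + 2.276 + 2.687 + 2.133 + 2.529 + 2.932) / 10 = 26.10600 / 10 = 2.61060
Sum of squared deviations: (+0.19640)² + (+0.19840)² + (−0.13460)² + (−0.11360)² + (+0.34940)² + (−0.33460)² + (+0.07640)² + (−0.47760)² + (−0.08160)² + (+0.32140)² = 0.68689
Variance = 0.68689 / 10 = 0.06869
SE* = √0.06869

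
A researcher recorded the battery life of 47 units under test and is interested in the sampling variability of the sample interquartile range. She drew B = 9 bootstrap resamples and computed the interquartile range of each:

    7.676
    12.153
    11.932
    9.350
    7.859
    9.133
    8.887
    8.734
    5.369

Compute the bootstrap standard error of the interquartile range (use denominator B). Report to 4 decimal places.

SE* = 1.9720

Bootstrap SE is the standard deviation of the 9 replicate interquartile ranges.
Mean of replicates: (7.676 + 12.153 + 11.932 + 9.350 + 7.859 + 9.133 + 8.887 + 8.734 + 5.369) / 9 = 81.09300 / 9 = 9.01033
Sum of squared deviations: (−1.33433)² + (+3.14267)² + (+2.92167)² + (+0.33967)² + (−1.15133)² + (+0.12267)² + (−0.12333)² + (−0.27633)² + (−3.64133)² = 34.99980
Variance = 34.99980 / 9 = 3.88887
SE* = √3.88887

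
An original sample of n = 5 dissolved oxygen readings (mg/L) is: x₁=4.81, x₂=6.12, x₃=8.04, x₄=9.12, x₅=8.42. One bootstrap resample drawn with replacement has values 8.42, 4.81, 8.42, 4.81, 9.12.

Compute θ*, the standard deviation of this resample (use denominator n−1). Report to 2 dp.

θ* = 2.12

Mean = 7.1160; sum of squared deviations = 18.0521
s² = 18.0521 / 4 = 4.5130
s = √4.5130 = 2.12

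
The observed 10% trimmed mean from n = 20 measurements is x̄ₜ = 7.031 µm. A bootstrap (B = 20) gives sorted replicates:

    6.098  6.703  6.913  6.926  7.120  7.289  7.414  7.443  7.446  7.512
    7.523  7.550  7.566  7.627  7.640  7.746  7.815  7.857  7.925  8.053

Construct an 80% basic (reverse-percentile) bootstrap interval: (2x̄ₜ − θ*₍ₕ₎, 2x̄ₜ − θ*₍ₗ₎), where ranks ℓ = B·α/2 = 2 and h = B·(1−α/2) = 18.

Percentile endpoints at ranks 2 and 18: θ*₍2₎ = 6.703, θ*₍18₎ = 7.857.
Basic interval reflects these around x̄ₜ:
  lower = 2 × 7.031 − 7.857 = 6.205
  upper = 2 × 7.031 − 6.703 = 7.359

(6.205, 7.359)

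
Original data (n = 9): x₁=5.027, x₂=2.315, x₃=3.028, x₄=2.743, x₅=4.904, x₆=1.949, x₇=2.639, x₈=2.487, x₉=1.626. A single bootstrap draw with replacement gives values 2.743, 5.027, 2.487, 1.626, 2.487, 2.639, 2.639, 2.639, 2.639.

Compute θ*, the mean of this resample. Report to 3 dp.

Mean = (2.743 + 5.027 + 2.487 + 1.626 + 2.487 + 2.639 + 2.639 + 2.639 + 2.639) / 9 = 24.9260 / 9 = 2.770

θ* = 2.770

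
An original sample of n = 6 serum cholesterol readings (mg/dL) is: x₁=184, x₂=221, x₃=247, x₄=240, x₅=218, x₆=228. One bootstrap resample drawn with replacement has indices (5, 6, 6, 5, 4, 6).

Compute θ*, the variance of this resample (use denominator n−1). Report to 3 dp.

θ* = 66.667

Resample values: 218, 228, 228, 218, 240, 228.
Mean = 226.6667; sum of squared deviations = 333.3333
s² = 333.3333 / 5 = 66.6667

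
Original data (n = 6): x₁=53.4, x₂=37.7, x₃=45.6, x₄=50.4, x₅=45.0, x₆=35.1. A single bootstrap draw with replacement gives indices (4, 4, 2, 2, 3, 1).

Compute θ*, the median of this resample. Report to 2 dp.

θ* = 48.00

Resample values: 50.4, 50.4, 37.7, 37.7, 45.6, 53.4.
Sorted: 37.7, 37.7, 45.6, 50.4, 50.4, 53.4
Median = average of the two middle values = 48.00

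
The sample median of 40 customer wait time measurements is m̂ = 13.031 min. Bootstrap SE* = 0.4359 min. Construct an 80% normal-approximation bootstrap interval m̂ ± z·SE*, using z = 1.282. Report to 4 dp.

(12.4722, 13.5898)

Margin = 1.282 × 0.4359 = 0.55882
Interval: 13.031 ± 0.55882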